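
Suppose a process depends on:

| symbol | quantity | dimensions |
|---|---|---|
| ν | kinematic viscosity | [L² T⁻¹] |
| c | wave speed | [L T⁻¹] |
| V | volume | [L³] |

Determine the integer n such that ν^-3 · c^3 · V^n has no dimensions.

1

Balance the L exponent: (3)·n from V, plus −3·(2) + 3·(1) = -3 from the rest, must sum to zero.
3n − 3 = 0, so n = 1.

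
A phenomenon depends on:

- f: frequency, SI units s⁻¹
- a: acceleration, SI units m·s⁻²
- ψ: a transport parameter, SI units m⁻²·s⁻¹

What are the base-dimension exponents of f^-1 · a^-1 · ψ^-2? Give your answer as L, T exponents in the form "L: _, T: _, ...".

L: 3, T: 5

Collect each base-dimension exponent across the product:
  L: −(0) − (1) − 2·(-2) = 3
  T: −(-1) − (-2) − 2·(-1) = 5
So the dimensions are [L³ T⁵].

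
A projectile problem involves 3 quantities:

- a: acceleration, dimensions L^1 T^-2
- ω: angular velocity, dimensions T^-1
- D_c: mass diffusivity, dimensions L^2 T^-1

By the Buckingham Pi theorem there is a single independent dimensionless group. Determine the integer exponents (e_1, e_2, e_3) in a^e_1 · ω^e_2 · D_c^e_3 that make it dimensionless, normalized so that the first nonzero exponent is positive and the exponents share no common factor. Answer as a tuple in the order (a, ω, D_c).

L: e_1·(1) + e_2·(0) + e_3·(2) = 0
T: e_1·(-2) + e_2·(-1) + e_3·(-1) = 0
Solving this homogeneous linear system for the smallest-integer solution (first nonzero entry positive) gives (2, -3, -1).

(2, -3, -1)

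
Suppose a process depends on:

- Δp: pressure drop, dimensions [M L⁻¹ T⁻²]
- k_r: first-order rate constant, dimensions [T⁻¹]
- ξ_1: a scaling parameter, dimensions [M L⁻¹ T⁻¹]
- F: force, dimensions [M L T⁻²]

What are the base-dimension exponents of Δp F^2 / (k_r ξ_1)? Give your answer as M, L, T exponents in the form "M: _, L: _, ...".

Collect each base-dimension exponent across the product:
  M: (1) − (0) − (1) + 2·(1) = 2
  L: (-1) − (0) − (-1) + 2·(1) = 2
  T: (-2) − (-1) − (-1) + 2·(-2) = -4
So the dimensions are [M² L² T⁻⁴].

M: 2, L: 2, T: -4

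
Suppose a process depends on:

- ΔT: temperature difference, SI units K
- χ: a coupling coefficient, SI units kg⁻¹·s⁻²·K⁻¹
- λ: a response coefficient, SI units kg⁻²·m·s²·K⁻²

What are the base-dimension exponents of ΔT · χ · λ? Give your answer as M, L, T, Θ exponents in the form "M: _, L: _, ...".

M: -3, L: 1, T: 0, Θ: -2

Collect each base-dimension exponent across the product:
  M: (0) + (-1) + (-2) = -3
  L: (0) + (0) + (1) = 1
  T: (0) + (-2) + (2) = 0
  Θ: (1) + (-1) + (-2) = -2
So the dimensions are [M⁻³ L Θ⁻²].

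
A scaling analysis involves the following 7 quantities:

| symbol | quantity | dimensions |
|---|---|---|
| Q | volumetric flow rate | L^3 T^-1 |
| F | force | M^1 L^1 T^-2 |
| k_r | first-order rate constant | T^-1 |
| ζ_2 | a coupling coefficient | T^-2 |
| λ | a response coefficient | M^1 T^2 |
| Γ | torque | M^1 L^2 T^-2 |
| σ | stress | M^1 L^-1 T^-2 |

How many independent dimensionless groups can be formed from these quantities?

There are 7 variables and 3 base dimensions (M, L, T).
The dimension matrix has rank 3.
Independent dimensionless groups: 7 − 3 = 4.

4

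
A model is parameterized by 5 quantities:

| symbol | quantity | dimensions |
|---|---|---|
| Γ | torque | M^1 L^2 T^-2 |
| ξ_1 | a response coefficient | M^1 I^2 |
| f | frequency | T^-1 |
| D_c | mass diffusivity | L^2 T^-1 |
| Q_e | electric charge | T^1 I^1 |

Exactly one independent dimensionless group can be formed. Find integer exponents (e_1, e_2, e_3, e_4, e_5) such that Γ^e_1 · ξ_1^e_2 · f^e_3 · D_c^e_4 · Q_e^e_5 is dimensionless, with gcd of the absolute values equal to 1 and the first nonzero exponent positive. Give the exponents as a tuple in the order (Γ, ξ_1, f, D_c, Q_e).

(1, -1, 1, -1, 2)

M: e_1·(1) + e_2·(1) + e_3·(0) + e_4·(0) + e_5·(0) = 0
L: e_1·(2) + e_2·(0) + e_3·(0) + e_4·(2) + e_5·(0) = 0
T: e_1·(-2) + e_2·(0) + e_3·(-1) + e_4·(-1) + e_5·(1) = 0
I: e_1·(0) + e_2·(2) + e_3·(0) + e_4·(0) + e_5·(1) = 0
Solving this homogeneous linear system for the smallest-integer solution (first nonzero entry positive) gives (1, -1, 1, -1, 2).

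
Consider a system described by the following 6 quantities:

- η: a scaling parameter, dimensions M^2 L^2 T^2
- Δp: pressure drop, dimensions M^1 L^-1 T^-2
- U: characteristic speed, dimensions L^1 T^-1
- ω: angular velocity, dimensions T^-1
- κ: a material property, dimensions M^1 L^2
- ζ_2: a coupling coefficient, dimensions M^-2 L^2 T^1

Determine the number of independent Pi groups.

3

There are 6 variables and 3 base dimensions (M, L, T).
The dimension matrix has rank 3.
Independent dimensionless groups: 6 − 3 = 3.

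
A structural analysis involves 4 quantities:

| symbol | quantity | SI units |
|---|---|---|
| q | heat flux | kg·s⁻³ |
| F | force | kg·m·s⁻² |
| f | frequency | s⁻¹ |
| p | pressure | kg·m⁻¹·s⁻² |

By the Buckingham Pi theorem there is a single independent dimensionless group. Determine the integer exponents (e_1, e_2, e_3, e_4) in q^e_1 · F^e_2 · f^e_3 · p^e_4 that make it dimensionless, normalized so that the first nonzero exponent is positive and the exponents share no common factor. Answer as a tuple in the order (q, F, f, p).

(2, -1, -2, -1)

M: e_1·(1) + e_2·(1) + e_3·(0) + e_4·(1) = 0
L: e_1·(0) + e_2·(1) + e_3·(0) + e_4·(-1) = 0
T: e_1·(-3) + e_2·(-2) + e_3·(-1) + e_4·(-2) = 0
Solving this homogeneous linear system for the smallest-integer solution (first nonzero entry positive) gives (2, -1, -2, -1).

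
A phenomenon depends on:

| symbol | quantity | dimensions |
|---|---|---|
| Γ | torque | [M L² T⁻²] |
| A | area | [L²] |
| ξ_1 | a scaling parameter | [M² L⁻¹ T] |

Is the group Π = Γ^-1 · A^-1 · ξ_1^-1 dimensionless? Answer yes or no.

Sum the exponent of each base dimension across the product:
  M: −[Γ]_M − [A]_M − [ξ_1]_M = −(1) − (0) − (2) = -3
  L: −[Γ]_L − [A]_L − [ξ_1]_L = −(2) − (2) − (-1) = -3
  T: −[Γ]_T − [A]_T − [ξ_1]_T = −(-2) − (0) − (1) = 1
Net dimensions [M⁻³ L⁻³ T] ≠ [1] — not dimensionless.

no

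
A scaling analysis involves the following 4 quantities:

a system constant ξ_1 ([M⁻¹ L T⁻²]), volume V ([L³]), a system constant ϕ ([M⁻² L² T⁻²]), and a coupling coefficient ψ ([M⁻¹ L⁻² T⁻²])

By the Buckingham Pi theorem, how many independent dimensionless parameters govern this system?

There are 4 variables and 3 base dimensions (M, L, T).
The dimension matrix has rank 3.
Independent dimensionless groups: 4 − 3 = 1.

1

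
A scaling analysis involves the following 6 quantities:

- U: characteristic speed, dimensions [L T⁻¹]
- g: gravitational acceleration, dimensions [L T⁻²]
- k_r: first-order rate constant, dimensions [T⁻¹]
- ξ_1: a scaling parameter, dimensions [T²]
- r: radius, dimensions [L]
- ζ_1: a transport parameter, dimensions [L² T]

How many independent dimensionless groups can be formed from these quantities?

4

There are 6 variables and 2 base dimensions (L, T).
The dimension matrix has rank 2.
Independent dimensionless groups: 6 − 2 = 4.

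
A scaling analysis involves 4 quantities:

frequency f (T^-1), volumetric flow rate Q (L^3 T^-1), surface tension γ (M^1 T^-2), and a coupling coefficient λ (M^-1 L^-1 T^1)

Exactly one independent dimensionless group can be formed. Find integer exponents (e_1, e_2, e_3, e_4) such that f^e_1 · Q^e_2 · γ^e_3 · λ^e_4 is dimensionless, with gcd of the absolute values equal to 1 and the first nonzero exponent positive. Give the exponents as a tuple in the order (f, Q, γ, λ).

(4, -1, -3, -3)

M: e_1·(0) + e_2·(0) + e_3·(1) + e_4·(-1) = 0
L: e_1·(0) + e_2·(3) + e_3·(0) + e_4·(-1) = 0
T: e_1·(-1) + e_2·(-1) + e_3·(-2) + e_4·(1) = 0
Solving this homogeneous linear system for the smallest-integer solution (first nonzero entry positive) gives (4, -1, -3, -3).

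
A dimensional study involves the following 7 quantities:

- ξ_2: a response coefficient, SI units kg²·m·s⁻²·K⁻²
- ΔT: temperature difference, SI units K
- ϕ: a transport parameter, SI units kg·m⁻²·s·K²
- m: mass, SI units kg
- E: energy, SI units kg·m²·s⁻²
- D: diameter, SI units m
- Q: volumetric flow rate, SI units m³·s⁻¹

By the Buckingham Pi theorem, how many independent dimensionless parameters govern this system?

There are 7 variables and 4 base dimensions (M, L, T, Θ).
The dimension matrix has rank 4.
Independent dimensionless groups: 7 − 4 = 3.

3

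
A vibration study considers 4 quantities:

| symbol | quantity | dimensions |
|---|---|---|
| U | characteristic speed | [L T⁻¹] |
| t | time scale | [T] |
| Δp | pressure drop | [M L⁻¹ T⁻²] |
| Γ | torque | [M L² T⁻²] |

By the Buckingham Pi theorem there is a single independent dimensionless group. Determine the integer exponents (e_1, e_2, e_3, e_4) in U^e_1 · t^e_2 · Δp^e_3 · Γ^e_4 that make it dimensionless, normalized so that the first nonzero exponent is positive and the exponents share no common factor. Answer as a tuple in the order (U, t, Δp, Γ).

M: e_1·(0) + e_2·(0) + e_3·(1) + e_4·(1) = 0
L: e_1·(1) + e_2·(0) + e_3·(-1) + e_4·(2) = 0
T: e_1·(-1) + e_2·(1) + e_3·(-2) + e_4·(-2) = 0
Solving this homogeneous linear system for the smallest-integer solution (first nonzero entry positive) gives (3, 3, 1, -1).

(3, 3, 1, -1)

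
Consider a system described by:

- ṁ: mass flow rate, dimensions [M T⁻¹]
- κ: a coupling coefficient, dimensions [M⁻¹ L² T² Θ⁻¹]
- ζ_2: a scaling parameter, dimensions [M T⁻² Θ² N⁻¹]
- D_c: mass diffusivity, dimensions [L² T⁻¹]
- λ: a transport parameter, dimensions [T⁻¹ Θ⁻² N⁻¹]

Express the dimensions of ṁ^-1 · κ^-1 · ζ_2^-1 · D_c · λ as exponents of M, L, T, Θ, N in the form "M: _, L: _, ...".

M: -1, L: 0, T: -1, Θ: -3, N: 0

Collect each base-dimension exponent across the product:
  M: −(1) − (-1) − (1) + (0) + (0) = -1
  L: −(0) − (2) − (0) + (2) + (0) = 0
  T: −(-1) − (2) − (-2) + (-1) + (-1) = -1
  Θ: −(0) − (-1) − (2) + (0) + (-2) = -3
  N: −(0) − (0) − (-1) + (0) + (-1) = 0
So the dimensions are [M⁻¹ T⁻¹ Θ⁻³].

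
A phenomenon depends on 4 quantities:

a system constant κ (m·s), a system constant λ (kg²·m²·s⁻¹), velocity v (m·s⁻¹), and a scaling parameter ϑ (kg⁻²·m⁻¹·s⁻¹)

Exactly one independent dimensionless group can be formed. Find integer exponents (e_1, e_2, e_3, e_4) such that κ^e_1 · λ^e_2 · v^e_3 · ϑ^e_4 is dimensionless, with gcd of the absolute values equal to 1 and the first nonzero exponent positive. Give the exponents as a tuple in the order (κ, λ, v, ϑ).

M: e_1·(0) + e_2·(2) + e_3·(0) + e_4·(-2) = 0
L: e_1·(1) + e_2·(2) + e_3·(1) + e_4·(-1) = 0
T: e_1·(1) + e_2·(-1) + e_3·(-1) + e_4·(-1) = 0
Solving this homogeneous linear system for the smallest-integer solution (first nonzero entry positive) gives (1, 2, -3, 2).

(1, 2, -3, 2)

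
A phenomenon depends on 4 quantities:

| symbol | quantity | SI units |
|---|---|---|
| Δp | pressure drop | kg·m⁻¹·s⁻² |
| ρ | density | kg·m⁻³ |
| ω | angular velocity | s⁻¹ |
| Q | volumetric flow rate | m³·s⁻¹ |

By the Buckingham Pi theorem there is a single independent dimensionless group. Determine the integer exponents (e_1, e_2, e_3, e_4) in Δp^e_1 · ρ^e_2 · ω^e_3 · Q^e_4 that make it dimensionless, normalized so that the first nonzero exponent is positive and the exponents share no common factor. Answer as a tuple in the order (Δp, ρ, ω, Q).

(3, -3, -4, -2)

M: e_1·(1) + e_2·(1) + e_3·(0) + e_4·(0) = 0
L: e_1·(-1) + e_2·(-3) + e_3·(0) + e_4·(3) = 0
T: e_1·(-2) + e_2·(0) + e_3·(-1) + e_4·(-1) = 0
Solving this homogeneous linear system for the smallest-integer solution (first nonzero entry positive) gives (3, -3, -4, -2).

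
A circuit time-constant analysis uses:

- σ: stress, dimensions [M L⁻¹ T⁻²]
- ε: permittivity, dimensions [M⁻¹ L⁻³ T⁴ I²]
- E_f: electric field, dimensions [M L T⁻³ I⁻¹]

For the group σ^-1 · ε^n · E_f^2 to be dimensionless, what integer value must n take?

Balance the M exponent: (-1)·n from ε, plus −(1) + 2·(1) = 1 from the rest, must sum to zero.
−n + 1 = 0, so n = 1.

1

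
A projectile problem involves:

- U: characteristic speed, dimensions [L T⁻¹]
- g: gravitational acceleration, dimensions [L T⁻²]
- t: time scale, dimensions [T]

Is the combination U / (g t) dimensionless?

Sum the exponent of each base dimension across the product:
  L: [U]_L − [g]_L − [t]_L = (1) − (1) − (0) = 0
  T: [U]_T − [g]_T − [t]_T = (-1) − (-2) − (1) = 0
All base exponents vanish — dimensionless.

yes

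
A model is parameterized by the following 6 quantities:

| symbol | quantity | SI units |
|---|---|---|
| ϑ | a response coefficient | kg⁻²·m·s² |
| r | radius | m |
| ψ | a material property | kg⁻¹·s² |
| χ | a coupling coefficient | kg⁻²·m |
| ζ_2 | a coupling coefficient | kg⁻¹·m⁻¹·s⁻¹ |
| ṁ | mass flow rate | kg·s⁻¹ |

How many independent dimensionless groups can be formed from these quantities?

There are 6 variables and 3 base dimensions (M, L, T).
The dimension matrix has rank 3.
Independent dimensionless groups: 6 − 3 = 3.

3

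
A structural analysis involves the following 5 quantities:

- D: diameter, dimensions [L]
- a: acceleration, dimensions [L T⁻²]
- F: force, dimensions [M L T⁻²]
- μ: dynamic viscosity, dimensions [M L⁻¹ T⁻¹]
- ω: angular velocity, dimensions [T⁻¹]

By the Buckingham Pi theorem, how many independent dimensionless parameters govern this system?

There are 5 variables and 3 base dimensions (M, L, T).
The dimension matrix has rank 3.
Independent dimensionless groups: 5 − 3 = 2.

2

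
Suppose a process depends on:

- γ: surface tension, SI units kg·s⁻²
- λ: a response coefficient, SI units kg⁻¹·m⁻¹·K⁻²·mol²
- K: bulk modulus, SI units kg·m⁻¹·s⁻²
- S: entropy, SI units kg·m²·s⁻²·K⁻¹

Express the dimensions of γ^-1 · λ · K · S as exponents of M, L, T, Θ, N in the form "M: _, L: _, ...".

M: 0, L: 0, T: -2, Θ: -3, N: 2

Collect each base-dimension exponent across the product:
  M: −(1) + (-1) + (1) + (1) = 0
  L: −(0) + (-1) + (-1) + (2) = 0
  T: −(-2) + (0) + (-2) + (-2) = -2
  Θ: −(0) + (-2) + (0) + (-1) = -3
  N: −(0) + (2) + (0) + (0) = 2
So the dimensions are [T⁻² Θ⁻³ N²].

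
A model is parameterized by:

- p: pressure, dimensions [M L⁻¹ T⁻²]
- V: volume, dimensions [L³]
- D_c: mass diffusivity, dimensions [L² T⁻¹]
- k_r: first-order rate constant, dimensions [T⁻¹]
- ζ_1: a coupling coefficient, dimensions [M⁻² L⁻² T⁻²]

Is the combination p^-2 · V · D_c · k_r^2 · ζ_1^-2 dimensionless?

no

Sum the exponent of each base dimension across the product:
  M: −2·[p]_M + [V]_M + [D_c]_M + 2·[k_r]_M − 2·[ζ_1]_M = −2·(1) + (0) + (0) + 2·(0) − 2·(-2) = 2
  L: −2·[p]_L + [V]_L + [D_c]_L + 2·[k_r]_L − 2·[ζ_1]_L = −2·(-1) + (3) + (2) + 2·(0) − 2·(-2) = 11
  T: −2·[p]_T + [V]_T + [D_c]_T + 2·[k_r]_T − 2·[ζ_1]_T = −2·(-2) + (0) + (-1) + 2·(-1) − 2·(-2) = 5
Net dimensions [M² L¹¹ T⁵] ≠ [1] — not dimensionless.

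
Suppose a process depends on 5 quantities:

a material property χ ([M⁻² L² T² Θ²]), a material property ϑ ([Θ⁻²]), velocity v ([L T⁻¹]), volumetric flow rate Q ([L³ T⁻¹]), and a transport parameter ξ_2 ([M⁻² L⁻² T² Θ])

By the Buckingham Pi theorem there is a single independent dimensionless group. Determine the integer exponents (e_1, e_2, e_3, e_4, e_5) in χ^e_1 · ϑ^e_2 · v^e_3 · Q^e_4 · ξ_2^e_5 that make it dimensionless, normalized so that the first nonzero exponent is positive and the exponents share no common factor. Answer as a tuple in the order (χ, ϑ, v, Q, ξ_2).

(2, 1, 4, -4, -2)

M: e_1·(-2) + e_2·(0) + e_3·(0) + e_4·(0) + e_5·(-2) = 0
L: e_1·(2) + e_2·(0) + e_3·(1) + e_4·(3) + e_5·(-2) = 0
T: e_1·(2) + e_2·(0) + e_3·(-1) + e_4·(-1) + e_5·(2) = 0
Θ: e_1·(2) + e_2·(-2) + e_3·(0) + e_4·(0) + e_5·(1) = 0
Solving this homogeneous linear system for the smallest-integer solution (first nonzero entry positive) gives (2, 1, 4, -4, -2).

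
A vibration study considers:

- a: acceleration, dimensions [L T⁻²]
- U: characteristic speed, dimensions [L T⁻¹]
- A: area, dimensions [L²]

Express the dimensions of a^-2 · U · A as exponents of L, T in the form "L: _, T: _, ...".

Collect each base-dimension exponent across the product:
  L: −2·(1) + (1) + (2) = 1
  T: −2·(-2) + (-1) + (0) = 3
So the dimensions are [L T³].

L: 1, T: 3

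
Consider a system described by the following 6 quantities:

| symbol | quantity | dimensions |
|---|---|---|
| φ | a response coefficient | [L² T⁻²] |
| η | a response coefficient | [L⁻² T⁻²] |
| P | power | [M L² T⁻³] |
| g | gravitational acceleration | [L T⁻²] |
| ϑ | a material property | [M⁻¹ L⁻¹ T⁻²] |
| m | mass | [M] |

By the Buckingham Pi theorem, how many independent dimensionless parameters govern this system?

There are 6 variables and 3 base dimensions (M, L, T).
The dimension matrix has rank 3.
Independent dimensionless groups: 6 − 3 = 3.

3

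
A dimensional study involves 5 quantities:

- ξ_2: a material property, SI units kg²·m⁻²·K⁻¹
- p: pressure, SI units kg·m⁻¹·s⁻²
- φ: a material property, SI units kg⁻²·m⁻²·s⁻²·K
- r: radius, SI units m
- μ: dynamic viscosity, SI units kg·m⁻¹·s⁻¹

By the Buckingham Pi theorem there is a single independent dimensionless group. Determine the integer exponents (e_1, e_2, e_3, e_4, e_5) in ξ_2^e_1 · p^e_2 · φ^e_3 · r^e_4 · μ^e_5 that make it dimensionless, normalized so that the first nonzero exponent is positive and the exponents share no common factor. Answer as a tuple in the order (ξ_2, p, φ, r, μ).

M: e_1·(2) + e_2·(1) + e_3·(-2) + e_4·(0) + e_5·(1) = 0
L: e_1·(-2) + e_2·(-1) + e_3·(-2) + e_4·(1) + e_5·(-1) = 0
T: e_1·(0) + e_2·(-2) + e_3·(-2) + e_4·(0) + e_5·(-1) = 0
Θ: e_1·(-1) + e_2·(0) + e_3·(1) + e_4·(0) + e_5·(0) = 0
Solving this homogeneous linear system for the smallest-integer solution (first nonzero entry positive) gives (1, -2, 1, 4, 2).

(1, -2, 1, 4, 2)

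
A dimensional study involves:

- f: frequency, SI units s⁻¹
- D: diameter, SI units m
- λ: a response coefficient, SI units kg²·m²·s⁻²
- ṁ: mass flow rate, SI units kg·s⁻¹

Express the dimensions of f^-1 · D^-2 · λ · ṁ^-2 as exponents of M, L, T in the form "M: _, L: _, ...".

Collect each base-dimension exponent across the product:
  M: −(0) − 2·(0) + (2) − 2·(1) = 0
  L: −(0) − 2·(1) + (2) − 2·(0) = 0
  T: −(-1) − 2·(0) + (-2) − 2·(-1) = 1
So the dimensions are [T].

M: 0, L: 0, T: 1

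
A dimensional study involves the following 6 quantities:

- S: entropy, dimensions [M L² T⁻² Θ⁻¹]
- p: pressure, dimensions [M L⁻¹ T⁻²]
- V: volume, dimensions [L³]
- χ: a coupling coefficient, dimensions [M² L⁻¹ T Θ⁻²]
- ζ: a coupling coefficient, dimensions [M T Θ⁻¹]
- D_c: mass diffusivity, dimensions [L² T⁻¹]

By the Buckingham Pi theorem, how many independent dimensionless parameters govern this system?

2

There are 6 variables and 4 base dimensions (M, L, T, Θ).
The dimension matrix has rank 4.
Independent dimensionless groups: 6 − 4 = 2.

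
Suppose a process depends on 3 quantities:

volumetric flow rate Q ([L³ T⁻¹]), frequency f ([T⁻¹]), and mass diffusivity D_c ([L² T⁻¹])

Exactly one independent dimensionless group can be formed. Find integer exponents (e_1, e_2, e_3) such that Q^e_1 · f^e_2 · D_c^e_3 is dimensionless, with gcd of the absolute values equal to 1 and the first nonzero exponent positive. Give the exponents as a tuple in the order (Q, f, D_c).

(2, 1, -3)

L: e_1·(3) + e_2·(0) + e_3·(2) = 0
T: e_1·(-1) + e_2·(-1) + e_3·(-1) = 0
Solving this homogeneous linear system for the smallest-integer solution (first nonzero entry positive) gives (2, 1, -3).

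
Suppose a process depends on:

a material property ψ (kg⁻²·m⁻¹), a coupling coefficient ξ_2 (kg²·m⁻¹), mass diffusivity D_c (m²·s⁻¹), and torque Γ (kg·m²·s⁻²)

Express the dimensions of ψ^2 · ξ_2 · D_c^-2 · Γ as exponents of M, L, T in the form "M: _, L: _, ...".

Collect each base-dimension exponent across the product:
  M: 2·(-2) + (2) − 2·(0) + (1) = -1
  L: 2·(-1) + (-1) − 2·(2) + (2) = -5
  T: 2·(0) + (0) − 2·(-1) + (-2) = 0
So the dimensions are [M⁻¹ L⁻⁵].

M: -1, L: -5, T: 0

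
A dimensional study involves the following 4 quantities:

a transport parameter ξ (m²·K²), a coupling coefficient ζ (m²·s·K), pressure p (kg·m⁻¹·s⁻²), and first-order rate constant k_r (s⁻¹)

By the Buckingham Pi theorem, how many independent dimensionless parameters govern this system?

There are 4 variables and 4 base dimensions (M, L, T, Θ).
The dimension matrix has rank 4.
Independent dimensionless groups: 4 − 4 = 0.

0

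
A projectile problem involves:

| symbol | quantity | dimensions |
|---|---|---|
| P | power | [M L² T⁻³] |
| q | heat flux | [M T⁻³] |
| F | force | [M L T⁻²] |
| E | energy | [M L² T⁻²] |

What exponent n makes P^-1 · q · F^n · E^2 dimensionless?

Balance the M exponent: (1)·n from F, plus −(1) + (1) + 2·(1) = 2 from the rest, must sum to zero.
n + 2 = 0, so n = -2.

-2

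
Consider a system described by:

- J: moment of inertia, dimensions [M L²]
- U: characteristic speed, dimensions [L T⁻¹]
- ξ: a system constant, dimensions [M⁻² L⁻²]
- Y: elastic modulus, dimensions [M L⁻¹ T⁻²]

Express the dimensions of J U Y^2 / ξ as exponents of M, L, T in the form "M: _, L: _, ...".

M: 5, L: 3, T: -5

Collect each base-dimension exponent across the product:
  M: (1) + (0) − (-2) + 2·(1) = 5
  L: (2) + (1) − (-2) + 2·(-1) = 3
  T: (0) + (-1) − (0) + 2·(-2) = -5
So the dimensions are [M⁵ L³ T⁻⁵].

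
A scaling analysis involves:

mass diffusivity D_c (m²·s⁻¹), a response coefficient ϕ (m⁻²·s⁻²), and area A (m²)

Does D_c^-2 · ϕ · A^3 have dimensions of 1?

Sum the exponent of each base dimension across the product:
  L: −2·[D_c]_L + [ϕ]_L + 3·[A]_L = −2·(2) + (-2) + 3·(2) = 0
  T: −2·[D_c]_T + [ϕ]_T + 3·[A]_T = −2·(-1) + (-2) + 3·(0) = 0
All base exponents vanish — dimensionless.

yes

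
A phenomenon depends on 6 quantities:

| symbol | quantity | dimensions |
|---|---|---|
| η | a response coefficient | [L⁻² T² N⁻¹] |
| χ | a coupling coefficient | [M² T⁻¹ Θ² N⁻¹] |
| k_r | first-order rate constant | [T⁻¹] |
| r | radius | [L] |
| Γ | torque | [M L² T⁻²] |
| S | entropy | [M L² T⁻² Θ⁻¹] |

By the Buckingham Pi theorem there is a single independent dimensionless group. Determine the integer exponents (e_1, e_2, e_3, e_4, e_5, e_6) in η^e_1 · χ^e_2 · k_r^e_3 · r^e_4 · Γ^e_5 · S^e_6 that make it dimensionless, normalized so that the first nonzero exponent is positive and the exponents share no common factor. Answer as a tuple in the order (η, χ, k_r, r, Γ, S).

M: e_1·(0) + e_2·(2) + e_3·(0) + e_4·(0) + e_5·(1) + e_6·(1) = 0
L: e_1·(-2) + e_2·(0) + e_3·(0) + e_4·(1) + e_5·(2) + e_6·(2) = 0
T: e_1·(2) + e_2·(-1) + e_3·(-1) + e_4·(0) + e_5·(-2) + e_6·(-2) = 0
Θ: e_1·(0) + e_2·(2) + e_3·(0) + e_4·(0) + e_5·(0) + e_6·(-1) = 0
N: e_1·(-1) + e_2·(-1) + e_3·(0) + e_4·(0) + e_5·(0) + e_6·(0) = 0
Solving this homogeneous linear system for the smallest-integer solution (first nonzero entry positive) gives (1, -1, -1, -2, 4, -2).

(1, -1, -1, -2, 4, -2)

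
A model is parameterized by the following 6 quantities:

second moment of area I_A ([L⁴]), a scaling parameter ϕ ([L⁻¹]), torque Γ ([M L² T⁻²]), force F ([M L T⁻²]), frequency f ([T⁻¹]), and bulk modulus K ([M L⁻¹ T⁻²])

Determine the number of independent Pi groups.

There are 6 variables and 3 base dimensions (M, L, T).
The dimension matrix has rank 3.
Independent dimensionless groups: 6 − 3 = 3.

3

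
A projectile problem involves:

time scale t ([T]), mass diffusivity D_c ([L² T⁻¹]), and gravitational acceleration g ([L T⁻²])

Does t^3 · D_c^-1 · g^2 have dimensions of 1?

Sum the exponent of each base dimension across the product:
  M: 3·[t]_M − [D_c]_M + 2·[g]_M = 3·(0) − (0) + 2·(0) = 0
  L: 3·[t]_L − [D_c]_L + 2·[g]_L = 3·(0) − (2) + 2·(1) = 0
  T: 3·[t]_T − [D_c]_T + 2·[g]_T = 3·(1) − (-1) + 2·(-2) = 0
All base exponents vanish — dimensionless.

yes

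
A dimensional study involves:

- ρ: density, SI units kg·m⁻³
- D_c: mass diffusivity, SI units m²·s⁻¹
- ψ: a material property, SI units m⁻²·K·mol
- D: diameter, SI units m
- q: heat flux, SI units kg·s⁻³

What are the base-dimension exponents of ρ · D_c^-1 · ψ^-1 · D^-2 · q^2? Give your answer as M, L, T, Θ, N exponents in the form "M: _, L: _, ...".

Collect each base-dimension exponent across the product:
  M: (1) − (0) − (0) − 2·(0) + 2·(1) = 3
  L: (-3) − (2) − (-2) − 2·(1) + 2·(0) = -5
  T: (0) − (-1) − (0) − 2·(0) + 2·(-3) = -5
  Θ: (0) − (0) − (1) − 2·(0) + 2·(0) = -1
  N: (0) − (0) − (1) − 2·(0) + 2·(0) = -1
So the dimensions are [M³ L⁻⁵ T⁻⁵ Θ⁻¹ N⁻¹].

M: 3, L: -5, T: -5, Θ: -1, N: -1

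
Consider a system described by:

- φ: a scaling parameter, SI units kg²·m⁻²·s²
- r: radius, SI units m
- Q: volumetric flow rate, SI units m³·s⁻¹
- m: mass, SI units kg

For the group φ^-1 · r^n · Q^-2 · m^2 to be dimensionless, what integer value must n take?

4

Balance the L exponent: (1)·n from r, plus −(-2) − 2·(3) + 2·(0) = -4 from the rest, must sum to zero.
n − 4 = 0, so n = 4.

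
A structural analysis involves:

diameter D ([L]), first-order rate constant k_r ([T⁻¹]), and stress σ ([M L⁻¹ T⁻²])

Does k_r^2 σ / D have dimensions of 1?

Sum the exponent of each base dimension across the product:
  M: −[D]_M + 2·[k_r]_M + [σ]_M = −(0) + 2·(0) + (1) = 1
  L: −[D]_L + 2·[k_r]_L + [σ]_L = −(1) + 2·(0) + (-1) = -2
  T: −[D]_T + 2·[k_r]_T + [σ]_T = −(0) + 2·(-1) + (-2) = -4
Net dimensions [M L⁻² T⁻⁴] ≠ [1] — not dimensionless.

no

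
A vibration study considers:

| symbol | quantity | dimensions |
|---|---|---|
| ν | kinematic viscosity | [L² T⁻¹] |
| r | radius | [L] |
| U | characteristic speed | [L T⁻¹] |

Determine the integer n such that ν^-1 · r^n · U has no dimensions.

Balance the L exponent: (1)·n from r, plus −(2) + (1) = -1 from the rest, must sum to zero.
n − 1 = 0, so n = 1.

1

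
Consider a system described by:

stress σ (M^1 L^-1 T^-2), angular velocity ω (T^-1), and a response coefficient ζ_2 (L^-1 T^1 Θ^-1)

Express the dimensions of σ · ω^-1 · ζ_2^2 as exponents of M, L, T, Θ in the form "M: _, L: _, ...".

Collect each base-dimension exponent across the product:
  M: (1) − (0) + 2·(0) = 1
  L: (-1) − (0) + 2·(-1) = -3
  T: (-2) − (-1) + 2·(1) = 1
  Θ: (0) − (0) + 2·(-1) = -2
So the dimensions are [M L⁻³ T Θ⁻²].

M: 1, L: -3, T: 1, Θ: -2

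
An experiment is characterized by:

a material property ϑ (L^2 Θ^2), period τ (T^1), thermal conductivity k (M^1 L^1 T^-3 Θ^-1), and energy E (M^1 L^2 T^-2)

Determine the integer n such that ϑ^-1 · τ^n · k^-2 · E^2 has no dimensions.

-2

Balance the T exponent: (1)·n from τ, plus −(0) − 2·(-3) + 2·(-2) = 2 from the rest, must sum to zero.
n + 2 = 0, so n = -2.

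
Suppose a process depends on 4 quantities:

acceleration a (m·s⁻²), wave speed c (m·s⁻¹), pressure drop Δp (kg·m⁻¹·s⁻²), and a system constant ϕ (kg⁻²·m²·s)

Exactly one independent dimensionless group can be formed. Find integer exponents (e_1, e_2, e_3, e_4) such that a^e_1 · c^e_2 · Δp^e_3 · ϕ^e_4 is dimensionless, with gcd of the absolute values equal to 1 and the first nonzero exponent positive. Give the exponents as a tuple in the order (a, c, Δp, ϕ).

(3, -3, -2, -1)

M: e_1·(0) + e_2·(0) + e_3·(1) + e_4·(-2) = 0
L: e_1·(1) + e_2·(1) + e_3·(-1) + e_4·(2) = 0
T: e_1·(-2) + e_2·(-1) + e_3·(-2) + e_4·(1) = 0
Solving this homogeneous linear system for the smallest-integer solution (first nonzero entry positive) gives (3, -3, -2, -1).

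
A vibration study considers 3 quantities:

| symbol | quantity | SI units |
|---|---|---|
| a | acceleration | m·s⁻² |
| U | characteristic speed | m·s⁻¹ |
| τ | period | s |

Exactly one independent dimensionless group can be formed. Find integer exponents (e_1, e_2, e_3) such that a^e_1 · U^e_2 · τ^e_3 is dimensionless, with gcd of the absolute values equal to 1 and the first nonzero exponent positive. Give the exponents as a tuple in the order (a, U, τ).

(1, -1, 1)

L: e_1·(1) + e_2·(1) + e_3·(0) = 0
T: e_1·(-2) + e_2·(-1) + e_3·(1) = 0
Solving this homogeneous linear system for the smallest-integer solution (first nonzero entry positive) gives (1, -1, 1).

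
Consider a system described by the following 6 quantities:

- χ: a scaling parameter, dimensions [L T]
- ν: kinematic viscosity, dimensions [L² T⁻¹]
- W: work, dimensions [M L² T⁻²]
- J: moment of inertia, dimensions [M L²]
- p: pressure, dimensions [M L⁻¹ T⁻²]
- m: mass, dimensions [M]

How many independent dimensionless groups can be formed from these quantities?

There are 6 variables and 3 base dimensions (M, L, T).
The dimension matrix has rank 3.
Independent dimensionless groups: 6 − 3 = 3.

3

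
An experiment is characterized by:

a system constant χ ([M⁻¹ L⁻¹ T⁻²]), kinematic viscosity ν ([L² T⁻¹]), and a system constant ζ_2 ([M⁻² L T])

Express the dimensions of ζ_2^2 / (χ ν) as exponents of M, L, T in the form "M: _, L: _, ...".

Collect each base-dimension exponent across the product:
  M: −(-1) − (0) + 2·(-2) = -3
  L: −(-1) − (2) + 2·(1) = 1
  T: −(-2) − (-1) + 2·(1) = 5
So the dimensions are [M⁻³ L T⁵].

M: -3, L: 1, T: 5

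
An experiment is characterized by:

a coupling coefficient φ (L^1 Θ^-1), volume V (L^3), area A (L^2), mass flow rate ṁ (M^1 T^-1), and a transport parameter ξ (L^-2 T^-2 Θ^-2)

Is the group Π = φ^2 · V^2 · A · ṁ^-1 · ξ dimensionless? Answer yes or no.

no

Sum the exponent of each base dimension across the product:
  M: 2·[φ]_M + 2·[V]_M + [A]_M − [ṁ]_M + [ξ]_M = 2·(0) + 2·(0) + (0) − (1) + (0) = -1
  L: 2·[φ]_L + 2·[V]_L + [A]_L − [ṁ]_L + [ξ]_L = 2·(1) + 2·(3) + (2) − (0) + (-2) = 8
  T: 2·[φ]_T + 2·[V]_T + [A]_T − [ṁ]_T + [ξ]_T = 2·(0) + 2·(0) + (0) − (-1) + (-2) = -1
  Θ: 2·[φ]_Θ + 2·[V]_Θ + [A]_Θ − [ṁ]_Θ + [ξ]_Θ = 2·(-1) + 2·(0) + (0) − (0) + (-2) = -4
Net dimensions [M⁻¹ L⁸ T⁻¹ Θ⁻⁴] ≠ [1] — not dimensionless.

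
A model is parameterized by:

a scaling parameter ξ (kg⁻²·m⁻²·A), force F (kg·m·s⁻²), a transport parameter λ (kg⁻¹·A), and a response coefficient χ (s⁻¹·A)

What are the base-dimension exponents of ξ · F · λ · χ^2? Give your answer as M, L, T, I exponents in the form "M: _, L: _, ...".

Collect each base-dimension exponent across the product:
  M: (-2) + (1) + (-1) + 2·(0) = -2
  L: (-2) + (1) + (0) + 2·(0) = -1
  T: (0) + (-2) + (0) + 2·(-1) = -4
  I: (1) + (0) + (1) + 2·(1) = 4
So the dimensions are [M⁻² L⁻¹ T⁻⁴ I⁴].

M: -2, L: -1, T: -4, I: 4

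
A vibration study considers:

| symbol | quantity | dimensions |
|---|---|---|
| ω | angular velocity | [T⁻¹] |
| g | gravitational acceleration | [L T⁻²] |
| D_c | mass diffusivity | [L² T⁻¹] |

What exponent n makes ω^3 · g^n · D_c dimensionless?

Balance the L exponent: (1)·n from g, plus 3·(0) + (2) = 2 from the rest, must sum to zero.
n + 2 = 0, so n = -2.

-2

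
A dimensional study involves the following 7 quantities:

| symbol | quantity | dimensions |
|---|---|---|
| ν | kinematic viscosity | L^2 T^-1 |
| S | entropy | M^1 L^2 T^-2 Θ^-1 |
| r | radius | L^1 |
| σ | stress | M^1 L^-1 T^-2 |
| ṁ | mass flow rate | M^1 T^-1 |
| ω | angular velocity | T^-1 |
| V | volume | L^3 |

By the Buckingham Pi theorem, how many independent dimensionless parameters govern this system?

3

There are 7 variables and 4 base dimensions (M, L, T, Θ).
The dimension matrix has rank 4.
Independent dimensionless groups: 7 − 4 = 3.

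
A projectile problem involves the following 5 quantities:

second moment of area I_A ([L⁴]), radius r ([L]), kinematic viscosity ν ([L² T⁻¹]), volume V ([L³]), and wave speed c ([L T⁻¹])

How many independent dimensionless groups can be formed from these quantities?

3

There are 5 variables and 2 base dimensions (L, T).
The dimension matrix has rank 2.
Independent dimensionless groups: 5 − 2 = 3.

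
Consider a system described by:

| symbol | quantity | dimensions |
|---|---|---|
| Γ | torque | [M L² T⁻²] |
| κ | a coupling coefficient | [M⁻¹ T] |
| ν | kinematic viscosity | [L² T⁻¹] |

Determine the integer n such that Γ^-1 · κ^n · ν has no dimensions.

Balance the M exponent: (-1)·n from κ, plus −(1) + (0) = -1 from the rest, must sum to zero.
−n − 1 = 0, so n = -1.

-1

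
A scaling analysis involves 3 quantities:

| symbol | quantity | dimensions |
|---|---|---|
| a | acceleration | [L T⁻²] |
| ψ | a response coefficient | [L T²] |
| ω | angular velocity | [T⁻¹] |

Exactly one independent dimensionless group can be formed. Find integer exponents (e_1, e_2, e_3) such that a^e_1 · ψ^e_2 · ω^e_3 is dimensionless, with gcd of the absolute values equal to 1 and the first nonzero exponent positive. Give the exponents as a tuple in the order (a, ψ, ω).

L: e_1·(1) + e_2·(1) + e_3·(0) = 0
T: e_1·(-2) + e_2·(2) + e_3·(-1) = 0
Solving this homogeneous linear system for the smallest-integer solution (first nonzero entry positive) gives (1, -1, -4).

(1, -1, -4)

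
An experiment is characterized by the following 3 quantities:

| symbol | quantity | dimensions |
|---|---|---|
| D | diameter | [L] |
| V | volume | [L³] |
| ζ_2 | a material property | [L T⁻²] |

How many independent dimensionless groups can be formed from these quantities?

1

There are 3 variables and 2 base dimensions (L, T).
The dimension matrix has rank 2.
Independent dimensionless groups: 3 − 2 = 1.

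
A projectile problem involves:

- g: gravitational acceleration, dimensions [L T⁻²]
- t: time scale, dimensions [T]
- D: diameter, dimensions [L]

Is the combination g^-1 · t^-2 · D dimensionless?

Sum the exponent of each base dimension across the product:
  L: −[g]_L − 2·[t]_L + [D]_L = −(1) − 2·(0) + (1) = 0
  T: −[g]_T − 2·[t]_T + [D]_T = −(-2) − 2·(1) + (0) = 0
All base exponents vanish — dimensionless.

yes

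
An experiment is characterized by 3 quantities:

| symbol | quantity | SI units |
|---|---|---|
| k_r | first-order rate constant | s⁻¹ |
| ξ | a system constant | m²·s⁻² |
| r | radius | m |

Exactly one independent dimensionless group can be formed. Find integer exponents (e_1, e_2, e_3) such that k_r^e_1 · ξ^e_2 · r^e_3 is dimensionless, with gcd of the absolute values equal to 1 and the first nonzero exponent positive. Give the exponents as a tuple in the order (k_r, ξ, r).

(2, -1, 2)

L: e_1·(0) + e_2·(2) + e_3·(1) = 0
T: e_1·(-1) + e_2·(-2) + e_3·(0) = 0
Solving this homogeneous linear system for the smallest-integer solution (first nonzero entry positive) gives (2, -1, 2).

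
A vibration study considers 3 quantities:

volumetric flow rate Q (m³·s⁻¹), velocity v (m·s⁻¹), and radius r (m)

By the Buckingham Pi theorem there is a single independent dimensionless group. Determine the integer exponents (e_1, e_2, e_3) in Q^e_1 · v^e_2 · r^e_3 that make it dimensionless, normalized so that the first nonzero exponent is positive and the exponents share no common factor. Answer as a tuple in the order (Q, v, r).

(1, -1, -2)

L: e_1·(3) + e_2·(1) + e_3·(1) = 0
T: e_1·(-1) + e_2·(-1) + e_3·(0) = 0
Solving this homogeneous linear system for the smallest-integer solution (first nonzero entry positive) gives (1, -1, -2).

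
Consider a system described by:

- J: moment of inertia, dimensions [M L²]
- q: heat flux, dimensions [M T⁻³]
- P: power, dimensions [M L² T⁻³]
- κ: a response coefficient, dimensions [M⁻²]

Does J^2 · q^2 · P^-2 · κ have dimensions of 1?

Sum the exponent of each base dimension across the product:
  M: 2·[J]_M + 2·[q]_M − 2·[P]_M + [κ]_M = 2·(1) + 2·(1) − 2·(1) + (-2) = 0
  L: 2·[J]_L + 2·[q]_L − 2·[P]_L + [κ]_L = 2·(2) + 2·(0) − 2·(2) + (0) = 0
  T: 2·[J]_T + 2·[q]_T − 2·[P]_T + [κ]_T = 2·(0) + 2·(-3) − 2·(-3) + (0) = 0
All base exponents vanish — dimensionless.

yes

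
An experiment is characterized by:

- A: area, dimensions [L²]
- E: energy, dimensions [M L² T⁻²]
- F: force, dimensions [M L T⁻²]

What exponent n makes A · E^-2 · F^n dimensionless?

2

Balance the M exponent: (1)·n from F, plus (0) − 2·(1) = -2 from the rest, must sum to zero.
n − 2 = 0, so n = 2.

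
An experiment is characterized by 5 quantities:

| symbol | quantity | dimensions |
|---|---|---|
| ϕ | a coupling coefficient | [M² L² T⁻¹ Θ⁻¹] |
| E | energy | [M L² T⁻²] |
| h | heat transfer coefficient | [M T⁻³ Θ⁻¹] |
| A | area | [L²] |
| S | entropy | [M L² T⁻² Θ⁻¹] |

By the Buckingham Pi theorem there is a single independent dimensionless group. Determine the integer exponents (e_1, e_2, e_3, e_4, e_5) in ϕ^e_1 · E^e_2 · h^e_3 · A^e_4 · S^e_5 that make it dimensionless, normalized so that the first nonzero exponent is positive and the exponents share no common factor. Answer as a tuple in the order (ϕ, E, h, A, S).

M: e_1·(2) + e_2·(1) + e_3·(1) + e_4·(0) + e_5·(1) = 0
L: e_1·(2) + e_2·(2) + e_3·(0) + e_4·(2) + e_5·(2) = 0
T: e_1·(-1) + e_2·(-2) + e_3·(-3) + e_4·(0) + e_5·(-2) = 0
Θ: e_1·(-1) + e_2·(0) + e_3·(-1) + e_4·(0) + e_5·(-1) = 0
Solving this homogeneous linear system for the smallest-integer solution (first nonzero entry positive) gives (1, -1, 3, 4, -4).

(1, -1, 3, 4, -4)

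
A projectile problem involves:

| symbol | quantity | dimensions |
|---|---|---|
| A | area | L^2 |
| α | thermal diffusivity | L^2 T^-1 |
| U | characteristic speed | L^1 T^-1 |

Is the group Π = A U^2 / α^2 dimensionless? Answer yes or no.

yes

Sum the exponent of each base dimension across the product:
  L: [A]_L − 2·[α]_L + 2·[U]_L = (2) − 2·(2) + 2·(1) = 0
  T: [A]_T − 2·[α]_T + 2·[U]_T = (0) − 2·(-1) + 2·(-1) = 0
All base exponents vanish — dimensionless.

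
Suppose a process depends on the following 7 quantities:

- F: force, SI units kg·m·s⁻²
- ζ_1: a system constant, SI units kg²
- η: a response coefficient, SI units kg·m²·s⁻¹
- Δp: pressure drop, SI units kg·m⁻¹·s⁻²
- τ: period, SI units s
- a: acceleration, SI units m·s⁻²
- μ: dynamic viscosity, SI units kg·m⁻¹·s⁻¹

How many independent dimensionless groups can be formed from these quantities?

There are 7 variables and 3 base dimensions (M, L, T).
The dimension matrix has rank 3.
Independent dimensionless groups: 7 − 3 = 4.

4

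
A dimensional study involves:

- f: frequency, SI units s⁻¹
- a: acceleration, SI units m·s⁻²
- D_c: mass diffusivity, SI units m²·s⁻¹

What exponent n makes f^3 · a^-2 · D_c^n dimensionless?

1

Balance the L exponent: (2)·n from D_c, plus 3·(0) − 2·(1) = -2 from the rest, must sum to zero.
2n − 2 = 0, so n = 1.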